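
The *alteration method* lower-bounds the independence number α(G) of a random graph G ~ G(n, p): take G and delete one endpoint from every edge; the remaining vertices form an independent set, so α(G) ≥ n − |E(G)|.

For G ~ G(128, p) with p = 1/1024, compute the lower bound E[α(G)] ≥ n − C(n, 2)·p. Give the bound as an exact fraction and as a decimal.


E[|E(G)|] = C(128, 2)·p = 8128 · (1/1024) = 127/16.
E[α(G)] ≥ n − E[|E(G)|] = 128 − 127/16 = 1921/16.
Numerically: ≈ 120.06250.
(This is only a lower bound; the true E[α(G)] may be larger.)

E[α(G)] ≥ 1921/16 ≈ 120.06250.


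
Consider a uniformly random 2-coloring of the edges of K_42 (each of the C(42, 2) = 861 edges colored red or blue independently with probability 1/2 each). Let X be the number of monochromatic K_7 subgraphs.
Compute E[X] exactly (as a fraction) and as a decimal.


Let X = Σ_S X_S over the C(42, 7) = 26978328 subsets S of size 7, where X_S = 1 if the K_7 on S is monochromatic.
For a fixed S, the K_7 on S has C(7, 2) = 21 edges. P[all 21 edges red] = (1/2)^21, and likewise for blue, so P[monochromatic] = 2·(1/2)^21 = 2^{1 − 21} = 1/1048576.
By linearity of expectation: E[X] = C(42, 7) · 2^{1 − 21} = 26978328 · 1/1048576 = 3372291/131072.
Numerically: E[X] ≈ 25.729.

E[X] = C(42,7)·2^(1−C(7,2)) = 3372291/131072 ≈ 25.729.


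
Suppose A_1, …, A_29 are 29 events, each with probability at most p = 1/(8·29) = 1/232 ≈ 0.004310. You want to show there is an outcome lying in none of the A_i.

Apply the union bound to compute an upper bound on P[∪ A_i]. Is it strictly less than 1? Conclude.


Union bound: P[∪_{i=1}^{29} A_i] ≤ Σ_i P[A_i] ≤ 29·p = 29·(1/232) = 1/8.
Numerically: 1/8 ≈ 0.125000.
Is 1/8 < 1? YES.
Since P[∪ A_i] ≤ 1/8 < 1, the complement has P[∩ A_i^c] ≥ 1 − 1/8 = 7/8 > 0, so some outcome avoids every A_i.

29·p = 1/8 ≈ 0.125000; existence CERTIFIED by the union bound.


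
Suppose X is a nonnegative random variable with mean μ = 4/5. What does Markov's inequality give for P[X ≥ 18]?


μ = E[X] = 4/5, a = 18.
Markov: P[X ≥ 18] ≤ μ/a = (4/5)/18 = 2/45.
Numerically: ≈ 0.04444.
(Since a = 18 > μ = 0.80000, the bound 2/45 is < 1 and informative.)

P[X ≥ 18] ≤ 2/45 ≈ 0.04444.


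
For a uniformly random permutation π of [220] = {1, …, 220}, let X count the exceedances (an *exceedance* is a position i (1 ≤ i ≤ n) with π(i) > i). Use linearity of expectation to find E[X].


Write X = Σ_{i=1}^{220} X_i, where X_i = 1_{π(i) > i}.
For each fixed i, π(i) is uniform over {1, …, 220} (marginal of a uniform permutation), so P[π(i) > i] = (n − i)/n. Summing: Σ_{i=1}^{220} (n − i)/n = (0 + 1 + … + 219)/220 = 220(220 − 1)/(2·220) = (220 − 1)/2.
Hence E[X] = Σ_{i=1}^{220} (220 − i)/220 = 219/2 ≈ 109.500000.

E[X] = 219/2 = 109.500000.


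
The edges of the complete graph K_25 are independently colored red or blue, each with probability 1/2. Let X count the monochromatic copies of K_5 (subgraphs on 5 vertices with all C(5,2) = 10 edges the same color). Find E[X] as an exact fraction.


Let X = Σ_S X_S over the C(25, 5) = 53130 subsets S of size 5, where X_S = 1 if the K_5 on S is monochromatic.
For a fixed S, the K_5 on S has C(5, 2) = 10 edges. P[all 10 edges red] = (1/2)^10, and likewise for blue, so P[monochromatic] = 2·(1/2)^10 = 2^{1 − 10} = 1/512.
By linearity: E[X] = C(25, 5) · 2^{1 − 10} = 53130 · 1/512 = 26565/256.
Numerically: E[X] ≈ 103.76953.

E[X] = C(25,5)·2^(1−C(5,2)) = 26565/256 ≈ 103.76953.


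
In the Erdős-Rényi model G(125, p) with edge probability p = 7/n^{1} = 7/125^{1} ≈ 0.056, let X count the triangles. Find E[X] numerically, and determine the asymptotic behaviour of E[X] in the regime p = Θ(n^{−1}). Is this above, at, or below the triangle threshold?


Number of potential triangles: C(125, 3) = 317750.
Each occurs with probability p³ ≈ (0.056)³ ≈ 1.75616000e-04.
By linearity: E[X] = C(125, 3)·p³ ≈ 317750 · 1.75616000e-04 ≈ 55.801984.
Here α = 1, so p = 7/n is exactly at the triangle threshold p ~ 1/n. Asymptotically E[X] → c³/6 = 7³/6 = 343/6 ≈ 57.166667, a bounded constant. In this regime the triangle count is asymptotically Poisson(c³/6).

E[X] ≈ 55.801984; in regime p = Θ(1/n^{1}) E[X] stays bounded (at the triangle threshold p ~ 1/n).


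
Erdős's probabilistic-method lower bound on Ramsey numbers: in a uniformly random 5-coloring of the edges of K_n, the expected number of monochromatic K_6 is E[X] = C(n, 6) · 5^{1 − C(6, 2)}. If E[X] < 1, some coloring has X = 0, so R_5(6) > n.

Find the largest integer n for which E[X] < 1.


We need C(n, 6) · 5^{1 − 15} < 1, i.e. C(n, 6) < 5^{15 − 1} = 6103515625.
Check values of n near the boundary:
  n = 125: C(125, 6) = 4690625500; 4690625500 < 6103515625? YES
  n = 126: C(126, 6) = 4925156775; 4925156775 < 6103515625? YES
  n = 127: C(127, 6) = 5169379425; 5169379425 < 6103515625? YES
  n = 128: C(128, 6) = 5423611200; 5423611200 < 6103515625? YES
  n = 129: C(129, 6) = 5688177600; 5688177600 < 6103515625? YES
  n = 130: C(130, 6) = 5963412000; 5963412000 < 6103515625? YES
  n = 131: C(131, 6) = 6249655776; 6249655776 < 6103515625? NO
  n = 132: C(132, 6) = 6547258432; 6547258432 < 6103515625? NO
The largest n with C(n, 6) < 6103515625 is n = 130 (where E[X] = 47707296/48828125 ≈ 0.9770). Hence R_5(6) > 130, i.e. R_5(6) ≥ 131.

Largest n = 130; hence R_5(6) > 130.


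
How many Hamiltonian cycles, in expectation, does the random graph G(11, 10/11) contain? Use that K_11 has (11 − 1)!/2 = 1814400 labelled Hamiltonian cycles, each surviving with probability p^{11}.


K_11 has (11 − 1)!/2 = 1814400 labelled Hamiltonian cycles.
For each such Hamiltonian cycle H, let X_H = 1 if all 11 edges of H are present in G. Then P[X_H = 1] = p^{11} = (10/11)^{11} = 100000000000/285311670611.
Summing the indicators: E[X] = Σ_H E[X_H] = 1814400 · p^{11} = 1814400 · 100000000000/285311670611 = 181440000000000000/285311670611.
Numerically: E[X] ≈ 6.36e+05.

E[X] = 1814400 · (10/11)^{11} = 181440000000000000/285311670611 ≈ 6.36e+05.


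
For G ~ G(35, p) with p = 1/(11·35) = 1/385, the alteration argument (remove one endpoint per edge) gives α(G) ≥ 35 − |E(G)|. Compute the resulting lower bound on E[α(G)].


E[|E(G)|] = C(35, 2)·p = 595 · (1/385) = 17/11.
E[α(G)] ≥ n − E[|E(G)|] = 35 − 17/11 = 368/11.
Numerically: ≈ 33.45455.
(This is only a lower bound; the true E[α(G)] may be larger.)

E[α(G)] ≥ 368/11 ≈ 33.45455.


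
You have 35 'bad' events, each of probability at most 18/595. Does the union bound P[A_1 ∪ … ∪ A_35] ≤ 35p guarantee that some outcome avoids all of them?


Union bound: P[∪_{i=1}^{35} A_i] ≤ Σ_i P[A_i] ≤ 35·p = 35·(18/595) = 18/17.
Numerically: 18/17 ≈ 1.059.
Is 18/17 < 1? NO.
Since the bound 18/17 is ≥ 1, the union bound is uninformative here; it does NOT by itself certify existence.

35·p = 18/17 ≈ 1.059; existence NOT certified by the union bound.


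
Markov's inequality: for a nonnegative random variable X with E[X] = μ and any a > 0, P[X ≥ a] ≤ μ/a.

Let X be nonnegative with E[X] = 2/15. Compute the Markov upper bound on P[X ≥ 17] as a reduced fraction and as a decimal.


μ = E[X] = 2/15, a = 17.
Markov: P[X ≥ 17] ≤ μ/a = (2/15)/17 = 2/255.
Numerically: ≈ 0.0078.
(Since a = 17 > μ = 0.1333, the bound 2/255 is < 1 and informative.)

P[X ≥ 17] ≤ 2/255 ≈ 0.0078.


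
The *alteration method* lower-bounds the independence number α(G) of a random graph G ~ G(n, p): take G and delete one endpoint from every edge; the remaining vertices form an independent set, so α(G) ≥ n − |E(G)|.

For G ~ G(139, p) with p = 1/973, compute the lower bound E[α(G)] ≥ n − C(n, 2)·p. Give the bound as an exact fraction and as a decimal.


E[|E(G)|] = C(139, 2)·p = 9591 · (1/973) = 69/7.
E[α(G)] ≥ n − E[|E(G)|] = 139 − 69/7 = 904/7.
Numerically: ≈ 129.1429.
(This is only a lower bound; the true E[α(G)] may be larger.)

E[α(G)] ≥ 904/7 ≈ 129.1429.


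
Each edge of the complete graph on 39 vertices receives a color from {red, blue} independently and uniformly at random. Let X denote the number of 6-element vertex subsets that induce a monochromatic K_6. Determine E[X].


Let X = Σ_S X_S over the C(39, 6) = 3262623 subsets S of size 6, where X_S = 1 if the K_6 on S is monochromatic.
For a fixed S, the K_6 on S has C(6, 2) = 15 edges. P[all 15 edges red] = (1/2)^15, and likewise for blue, so P[monochromatic] = 2·(1/2)^15 = 2^{1 − 15} = 1/16384.
By linearity: E[X] = C(39, 6) · 2^{1 − 15} = 3262623 · 1/16384 = 3262623/16384.
Numerically: E[X] ≈ 199.13470.

E[X] = C(39,6)·2^(1−C(6,2)) = 3262623/16384 ≈ 199.13470.


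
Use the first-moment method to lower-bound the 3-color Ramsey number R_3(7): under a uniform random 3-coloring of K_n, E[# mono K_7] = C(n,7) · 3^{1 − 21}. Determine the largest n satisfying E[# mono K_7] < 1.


We need C(n, 7) · 3^{1 − 21} < 1, i.e. C(n, 7) < 3^{21 − 1} = 3486784401.
Check values of n near the boundary:
  n = 79: C(79, 7) = 2898753715; 2898753715 < 3486784401? YES
  n = 80: C(80, 7) = 3176716400; 3176716400 < 3486784401? YES
  n = 81: C(81, 7) = 3477216600; 3477216600 < 3486784401? YES
  n = 82: C(82, 7) = 3801756816; 3801756816 < 3486784401? NO
The largest n with C(n, 7) < 3486784401 is n = 81 (where E[X] = 42928600/43046721 ≈ 0.9973). Hence R_3(7) > 81, i.e. R_3(7) ≥ 82.

Largest n = 81; hence R_3(7) > 81.


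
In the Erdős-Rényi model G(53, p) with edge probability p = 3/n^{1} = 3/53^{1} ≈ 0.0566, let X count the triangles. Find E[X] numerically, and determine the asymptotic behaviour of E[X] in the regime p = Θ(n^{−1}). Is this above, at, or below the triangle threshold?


Number of potential triangles: C(53, 3) = 23426.
Each occurs with probability p³ ≈ (0.0566)³ ≈ 1.81358e-04.
By linearity: E[X] = C(53, 3)·p³ ≈ 23426 · 1.81358e-04 ≈ 4.248.
Here α = 1, so p = 3/n is exactly at the triangle threshold p ~ 1/n. Asymptotically E[X] → c³/6 = 3³/6 = 9/2 ≈ 4.500, a bounded constant. In this regime the triangle count is asymptotically Poisson(c³/6).

E[X] ≈ 4.248; in regime p = Θ(1/n^{1}) E[X] stays bounded (at the triangle threshold p ~ 1/n).


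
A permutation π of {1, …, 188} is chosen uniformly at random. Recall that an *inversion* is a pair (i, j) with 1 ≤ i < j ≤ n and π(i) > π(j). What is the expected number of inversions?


Write X = Σ X_I over the C(188, 2) = 17578 pairs i < j, with X_I the indicator of one inversion.
There are 17578 indicators.
For each fixed pair i < j, the values π(i) and π(j) are two distinct elements of {1, …, 188} in uniformly random order; by symmetry P[π(i) > π(j)] = 1/2.
By linearity: E[X] = 17578 · (1/2) = C(188, 2) · (1/2) = 17578/2 = 8789 ≈ 8789.00000.

E[X] = 8789 = 8789.00000.


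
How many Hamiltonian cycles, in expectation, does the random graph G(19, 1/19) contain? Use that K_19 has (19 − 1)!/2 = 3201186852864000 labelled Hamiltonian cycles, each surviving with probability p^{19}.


K_19 has (19 − 1)!/2 = 3201186852864000 labelled Hamiltonian cycles.
For each such Hamiltonian cycle H, let X_H = 1 if all 19 edges of H are present in G. Then P[X_H = 1] = p^{19} = (1/19)^{19} = 1/1978419655660313589123979.
By linearity of expectation: E[X] = Σ_H E[X_H] = 3201186852864000 · p^{19} = 3201186852864000 · 1/1978419655660313589123979 = 3201186852864000/1978419655660313589123979.
Numerically: E[X] ≈ 1.618e-09.

E[X] = 3201186852864000 · (1/19)^{19} = 3201186852864000/1978419655660313589123979 ≈ 1.618e-09.


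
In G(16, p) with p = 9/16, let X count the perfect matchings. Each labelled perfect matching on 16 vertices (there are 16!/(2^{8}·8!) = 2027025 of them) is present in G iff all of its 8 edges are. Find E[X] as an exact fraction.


K_16 has 16!/(2^{8}·8!) = 2027025 labelled perfect matchings.
For each such perfect matching H, let X_H = 1 if all 8 edges of H are present in G. Then P[X_H = 1] = p^{8} = (9/16)^{8} = 43046721/4294967296.
By linearity of expectation: E[X] = Σ_H E[X_H] = 2027025 · p^{8} = 2027025 · 43046721/4294967296 = 87256779635025/4294967296.
Numerically: E[X] ≈ 2.03e+04.

E[X] = 2027025 · (9/16)^{8} = 87256779635025/4294967296 ≈ 2.03e+04.


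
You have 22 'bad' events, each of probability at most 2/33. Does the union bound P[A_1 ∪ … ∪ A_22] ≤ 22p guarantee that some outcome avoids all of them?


Union bound: P[∪_{i=1}^{22} A_i] ≤ Σ_i P[A_i] ≤ 22·p = 22·(2/33) = 4/3.
Numerically: 4/3 ≈ 1.333.
Is 4/3 < 1? NO.
Since the bound 4/3 is ≥ 1, the union bound is uninformative here; it does NOT by itself certify existence.

22·p = 4/3 ≈ 1.333; existence NOT certified by the union bound.


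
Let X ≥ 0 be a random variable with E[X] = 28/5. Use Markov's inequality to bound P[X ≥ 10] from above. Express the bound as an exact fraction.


μ = E[X] = 28/5, a = 10.
Markov: P[X ≥ 10] ≤ μ/a = (28/5)/10 = 14/25.
Numerically: ≈ 0.56000.
(Since a = 10 > μ = 5.60000, the bound 14/25 is < 1 and informative.)

P[X ≥ 10] ≤ 14/25 ≈ 0.56000.


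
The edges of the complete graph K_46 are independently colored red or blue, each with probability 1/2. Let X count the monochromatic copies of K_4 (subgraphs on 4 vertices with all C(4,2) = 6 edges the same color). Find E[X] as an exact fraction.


Let X = Σ_S X_S over the C(46, 4) = 163185 subsets S of size 4, where X_S = 1 if the K_4 on S is monochromatic.
For a fixed S, the K_4 on S has C(4, 2) = 6 edges. P[all 6 edges red] = (1/2)^6, and likewise for blue, so P[monochromatic] = 2·(1/2)^6 = 2^{1 − 6} = 1/32.
By linearity of expectation: E[X] = C(46, 4) · 2^{1 − 6} = 163185 · 1/32 = 163185/32.
Numerically: E[X] ≈ 5099.5312.

E[X] = C(46,4)·2^(1−C(4,2)) = 163185/32 ≈ 5099.5312.


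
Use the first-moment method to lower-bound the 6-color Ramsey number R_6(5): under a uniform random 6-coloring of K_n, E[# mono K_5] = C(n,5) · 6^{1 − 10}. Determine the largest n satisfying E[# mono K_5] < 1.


We need C(n, 5) · 6^{1 − 10} < 1, i.e. C(n, 5) < 6^{10 − 1} = 10077696.
Check values of n near the boundary:
  n = 65: C(65, 5) = 8259888; 8259888 < 10077696? YES
  n = 66: C(66, 5) = 8936928; 8936928 < 10077696? YES
  n = 67: C(67, 5) = 9657648; 9657648 < 10077696? YES
  n = 68: C(68, 5) = 10424128; 10424128 < 10077696? NO
  n = 69: C(69, 5) = 11238513; 11238513 < 10077696? NO
The largest n with C(n, 5) < 10077696 is n = 67 (where E[X] = 67067/69984 ≈ 0.958319). Hence R_6(5) > 67, i.e. R_6(5) ≥ 68.

Largest n = 67; hence R_6(5) > 67.


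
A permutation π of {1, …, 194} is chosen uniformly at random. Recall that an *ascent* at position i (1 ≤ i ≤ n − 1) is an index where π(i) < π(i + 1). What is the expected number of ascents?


Write X = Σ X_I over i = 1, …, 193, with X_I the indicator of one ascent.
There are 193 indicators.
For each fixed i, the pair (π(i), π(i+1)) is a uniformly random ordered pair of distinct values from {1, …, 194}; by symmetry P[π(i) < π(i+1)] = 1/2.
By linearity: E[X] = 193 · (1/2) = (194 − 1) · (1/2) = 193/2 ≈ 96.500.

E[X] = 193/2 = 96.500.


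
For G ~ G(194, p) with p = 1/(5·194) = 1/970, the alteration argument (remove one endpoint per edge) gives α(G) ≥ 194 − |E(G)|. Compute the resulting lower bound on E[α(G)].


E[|E(G)|] = C(194, 2)·p = 18721 · (1/970) = 193/10.
E[α(G)] ≥ n − E[|E(G)|] = 194 − 193/10 = 1747/10.
Numerically: ≈ 174.700.
(This is only a lower bound; the true E[α(G)] may be larger.)

E[α(G)] ≥ 1747/10 ≈ 174.700.


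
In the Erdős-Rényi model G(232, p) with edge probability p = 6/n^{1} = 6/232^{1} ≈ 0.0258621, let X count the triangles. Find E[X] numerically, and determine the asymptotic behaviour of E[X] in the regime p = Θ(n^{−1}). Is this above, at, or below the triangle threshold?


Number of potential triangles: C(232, 3) = 2054360.
Each occurs with probability p³ ≈ (0.0258621)³ ≈ 1.72977572e-05.
By linearity: E[X] = C(232, 3)·p³ ≈ 2054360 · 1.72977572e-05 ≈ 35.535820.
Here α = 1, so p = 6/n is exactly at the triangle threshold p ~ 1/n. Asymptotically E[X] → c³/6 = 6³/6 = 36 ≈ 36.000000, a bounded constant. In this regime the triangle count is asymptotically Poisson(c³/6).

E[X] ≈ 35.535820; in regime p = Θ(1/n^{1}) E[X] stays bounded (at the triangle threshold p ~ 1/n).


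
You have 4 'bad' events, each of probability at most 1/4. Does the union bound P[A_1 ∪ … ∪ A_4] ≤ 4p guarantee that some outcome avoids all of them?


Union bound: P[∪_{i=1}^{4} A_i] ≤ Σ_i P[A_i] ≤ 4·p = 4·(1/4) = 1.
Numerically: 1 ≈ 1.0000.
Is 1 < 1? NO.
Since the bound 1 is ≥ 1, the union bound is uninformative here; it does NOT by itself certify existence.

4·p = 1 ≈ 1.0000; existence NOT certified by the union bound.


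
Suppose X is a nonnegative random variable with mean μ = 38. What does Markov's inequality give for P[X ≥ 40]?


μ = E[X] = 38, a = 40.
Markov: P[X ≥ 40] ≤ μ/a = (38)/40 = 19/20.
Numerically: ≈ 0.950.
(Since a = 40 > μ = 38.000, the bound 19/20 is < 1 and informative.)

P[X ≥ 40] ≤ 19/20 ≈ 0.950.


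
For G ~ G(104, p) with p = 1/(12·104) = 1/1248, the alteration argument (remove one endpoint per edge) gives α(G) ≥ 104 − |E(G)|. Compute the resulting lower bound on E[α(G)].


E[|E(G)|] = C(104, 2)·p = 5356 · (1/1248) = 103/24.
E[α(G)] ≥ n − E[|E(G)|] = 104 − 103/24 = 2393/24.
Numerically: ≈ 99.708.
(This is only a lower bound; the true E[α(G)] may be larger.)

E[α(G)] ≥ 2393/24 ≈ 99.708.


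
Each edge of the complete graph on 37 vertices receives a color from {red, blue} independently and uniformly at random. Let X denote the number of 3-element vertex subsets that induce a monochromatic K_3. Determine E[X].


Let X = Σ_S X_S over the C(37, 3) = 7770 subsets S of size 3, where X_S = 1 if the K_3 on S is monochromatic.
For a fixed S, the K_3 on S has C(3, 2) = 3 edges. P[all 3 edges red] = (1/2)^3, and likewise for blue, so P[monochromatic] = 2·(1/2)^3 = 2^{1 − 3} = 1/4.
By linearity: E[X] = C(37, 3) · 2^{1 − 3} = 7770 · 1/4 = 3885/2.
Numerically: E[X] ≈ 1942.500000.

E[X] = C(37,3)·2^(1−C(3,2)) = 3885/2 ≈ 1942.500000.


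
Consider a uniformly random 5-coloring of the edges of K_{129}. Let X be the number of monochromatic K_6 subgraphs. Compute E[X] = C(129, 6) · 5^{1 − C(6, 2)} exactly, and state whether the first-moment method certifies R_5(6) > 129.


E[X] = C(129, 6) · 5^{1 − 15} = 5688177600 · 5^{−14} = 5688177600/6103515625.
As a reduced fraction: E[X] = 227527104/244140625 ≈ 0.9319510.
Is E[X] < 1? YES.
Since E[X] < 1, there exists a 5-coloring of K_{129} with no monochromatic K_6; hence R_5(6) > 129.

E[X] = 227527104/244140625 ≈ 0.9319510; E[X] < 1, so R_5(6) > 129.


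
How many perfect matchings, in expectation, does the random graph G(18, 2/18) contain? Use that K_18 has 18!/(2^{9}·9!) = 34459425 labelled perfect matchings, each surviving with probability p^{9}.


K_18 has 18!/(2^{9}·9!) = 34459425 labelled perfect matchings.
For each such perfect matching H, let X_H = 1 if all 9 edges of H are present in G. Then P[X_H = 1] = p^{9} = (1/9)^{9} = 1/387420489.
By linearity: E[X] = Σ_H E[X_H] = 34459425 · p^{9} = 34459425 · 1/387420489 = 425425/4782969.
Numerically: E[X] ≈ 0.0889.

E[X] = 34459425 · (1/9)^{9} = 425425/4782969 ≈ 0.0889.


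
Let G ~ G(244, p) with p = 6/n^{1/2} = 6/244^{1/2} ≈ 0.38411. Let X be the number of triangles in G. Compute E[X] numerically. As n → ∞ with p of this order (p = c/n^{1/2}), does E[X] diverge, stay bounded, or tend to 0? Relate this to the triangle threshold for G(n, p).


Number of potential triangles: C(244, 3) = 2391444.
Each occurs with probability p³ ≈ (0.38411)³ ≈ 5.6672062e-02.
By linearity: E[X] = C(244, 3)·p³ ≈ 2391444 · 5.6672062e-02 ≈ 135528.06170.
Since α = 1/2 < 1, p = c/n^{1/2} ≫ 1/n is above the triangle threshold p ~ 1/n. Asymptotically E[X] ~ (c³/6)·n^{3(1−α)} = (6³/6)·n^{1.5} → ∞; triangles are abundant w.h.p.

E[X] ≈ 135528.06170; in regime p = Θ(1/n^{1/2}) E[X] diverges (above the triangle threshold p ~ 1/n).


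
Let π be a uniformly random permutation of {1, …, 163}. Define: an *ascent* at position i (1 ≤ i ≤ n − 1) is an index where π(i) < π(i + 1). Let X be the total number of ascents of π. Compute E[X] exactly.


Write X = Σ X_I over i = 1, …, 162, with X_I the indicator of one ascent.
There are 162 indicators.
For each fixed i, the pair (π(i), π(i+1)) is a uniformly random ordered pair of distinct values from {1, …, 163}; by symmetry P[π(i) < π(i+1)] = 1/2.
By linearity: E[X] = 162 · (1/2) = (163 − 1) · (1/2) = 81 ≈ 81.0000.

E[X] = 81 = 81.0000.


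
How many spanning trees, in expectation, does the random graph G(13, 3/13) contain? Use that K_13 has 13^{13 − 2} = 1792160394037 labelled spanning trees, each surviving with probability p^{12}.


K_13 has 13^{13 − 2} = 1792160394037 labelled spanning trees.
For each such spanning tree H, let X_H = 1 if all 12 edges of H are present in G. Then P[X_H = 1] = p^{12} = (3/13)^{12} = 531441/23298085122481.
By linearity: E[X] = Σ_H E[X_H] = 1792160394037 · p^{12} = 1792160394037 · 531441/23298085122481 = 531441/13.
Numerically: E[X] ≈ 4.09e+04.

E[X] = 1792160394037 · (3/13)^{12} = 531441/13 ≈ 4.09e+04.


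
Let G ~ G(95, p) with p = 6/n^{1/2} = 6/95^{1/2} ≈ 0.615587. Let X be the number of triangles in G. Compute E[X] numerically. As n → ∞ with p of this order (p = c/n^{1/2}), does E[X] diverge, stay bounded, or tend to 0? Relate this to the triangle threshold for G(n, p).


Number of potential triangles: C(95, 3) = 138415.
Each occurs with probability p³ ≈ (0.615587)³ ≈ 2.33275078e-01.
By linearity: E[X] = C(95, 3)·p³ ≈ 138415 · 2.33275078e-01 ≈ 32288.769914.
Since α = 1/2 < 1, p = c/n^{1/2} ≫ 1/n is above the triangle threshold p ~ 1/n. Asymptotically E[X] ~ (c³/6)·n^{3(1−α)} = (6³/6)·n^{1.5} → ∞; triangles are abundant w.h.p.

E[X] ≈ 32288.769914; in regime p = Θ(1/n^{1/2}) E[X] diverges (above the triangle threshold p ~ 1/n).


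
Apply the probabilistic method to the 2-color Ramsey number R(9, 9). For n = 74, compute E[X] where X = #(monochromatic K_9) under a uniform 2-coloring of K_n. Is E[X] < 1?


E[X] = C(74, 9) · 2^{1 − 36} = 110524147514 · 2^{−35} = 110524147514/34359738368.
As a reduced fraction: E[X] = 55262073757/17179869184 ≈ 3.2167.
Is E[X] < 1? NO.
Since E[X] ≥ 1, the first-moment bound is inconclusive at n = 74; it does NOT by itself certify R(9, 9) > 74.

E[X] = 55262073757/17179869184 ≈ 3.2167; E[X] ≥ 1; first-moment method inconclusive here.


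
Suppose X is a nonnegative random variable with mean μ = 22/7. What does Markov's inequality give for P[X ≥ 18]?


μ = E[X] = 22/7, a = 18.
Markov: P[X ≥ 18] ≤ μ/a = (22/7)/18 = 11/63.
Numerically: ≈ 0.175.
(Since a = 18 > μ = 3.143, the bound 11/63 is < 1 and informative.)

P[X ≥ 18] ≤ 11/63 ≈ 0.175.


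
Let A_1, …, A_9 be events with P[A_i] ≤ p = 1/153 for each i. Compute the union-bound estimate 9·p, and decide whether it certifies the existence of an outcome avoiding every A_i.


Union bound: P[∪_{i=1}^{9} A_i] ≤ Σ_i P[A_i] ≤ 9·p = 9·(1/153) = 1/17.
Numerically: 1/17 ≈ 0.059.
Is 1/17 < 1? YES.
Since P[∪ A_i] ≤ 1/17 < 1, the complement has P[∩ A_i^c] ≥ 1 − 1/17 = 16/17 > 0, so some outcome avoids every A_i.

9·p = 1/17 ≈ 0.059; existence CERTIFIED by the union bound.


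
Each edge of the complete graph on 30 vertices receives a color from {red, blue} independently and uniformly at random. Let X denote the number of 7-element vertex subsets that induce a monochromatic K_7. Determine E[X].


Let X = Σ_S X_S over the C(30, 7) = 2035800 subsets S of size 7, where X_S = 1 if the K_7 on S is monochromatic.
For a fixed S, the K_7 on S has C(7, 2) = 21 edges. P[all 21 edges red] = (1/2)^21, and likewise for blue, so P[monochromatic] = 2·(1/2)^21 = 2^{1 − 21} = 1/1048576.
Summing: E[X] = C(30, 7) · 2^{1 − 21} = 2035800 · 1/1048576 = 254475/131072.
Numerically: E[X] ≈ 1.9415.

E[X] = C(30,7)·2^(1−C(7,2)) = 254475/131072 ≈ 1.9415.


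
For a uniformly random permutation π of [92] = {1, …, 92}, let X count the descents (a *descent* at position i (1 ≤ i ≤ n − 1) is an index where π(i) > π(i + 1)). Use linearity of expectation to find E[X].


Write X = Σ X_I over i = 1, …, 91, with X_I the indicator of one descent.
There are 91 indicators.
For each fixed i, the pair (π(i), π(i+1)) is a uniformly random ordered pair of distinct values from {1, …, 92}; by symmetry P[π(i) > π(i+1)] = 1/2.
By linearity: E[X] = 91 · (1/2) = (92 − 1) · (1/2) = 91/2 ≈ 45.500.

E[X] = 91/2 = 45.500.


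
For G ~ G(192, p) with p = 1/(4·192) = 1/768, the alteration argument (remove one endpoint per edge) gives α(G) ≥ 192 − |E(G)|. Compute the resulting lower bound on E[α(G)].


E[|E(G)|] = C(192, 2)·p = 18336 · (1/768) = 191/8.
E[α(G)] ≥ n − E[|E(G)|] = 192 − 191/8 = 1345/8.
Numerically: ≈ 168.125.
(This is only a lower bound; the true E[α(G)] may be larger.)

E[α(G)] ≥ 1345/8 ≈ 168.125.


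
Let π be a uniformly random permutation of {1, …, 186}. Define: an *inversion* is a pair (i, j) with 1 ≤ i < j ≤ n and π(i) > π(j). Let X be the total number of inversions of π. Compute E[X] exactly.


Write X = Σ X_I over the C(186, 2) = 17205 pairs i < j, with X_I the indicator of one inversion.
There are 17205 indicators.
For each fixed pair i < j, the values π(i) and π(j) are two distinct elements of {1, …, 186} in uniformly random order; by symmetry P[π(i) > π(j)] = 1/2.
By linearity: E[X] = 17205 · (1/2) = C(186, 2) · (1/2) = 17205/2 = 17205/2 ≈ 8602.500000.

E[X] = 17205/2 = 8602.500000.


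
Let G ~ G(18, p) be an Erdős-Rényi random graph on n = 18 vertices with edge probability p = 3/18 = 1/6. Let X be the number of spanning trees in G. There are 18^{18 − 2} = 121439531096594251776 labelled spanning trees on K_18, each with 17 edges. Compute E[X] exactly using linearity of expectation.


K_18 has 18^{18 − 2} = 121439531096594251776 labelled spanning trees.
For each such spanning tree H, let X_H = 1 if all 17 edges of H are present in G. Then P[X_H = 1] = p^{17} = (1/6)^{17} = 1/16926659444736.
By linearity of expectation: E[X] = Σ_H E[X_H] = 121439531096594251776 · p^{17} = 121439531096594251776 · 1/16926659444736 = 14348907/2.
Numerically: E[X] ≈ 7.174e+06.

E[X] = 121439531096594251776 · (1/6)^{17} = 14348907/2 ≈ 7.174e+06.


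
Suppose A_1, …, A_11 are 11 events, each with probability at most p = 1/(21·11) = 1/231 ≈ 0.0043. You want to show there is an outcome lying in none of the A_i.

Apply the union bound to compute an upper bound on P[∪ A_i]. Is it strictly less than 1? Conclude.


Union bound: P[∪_{i=1}^{11} A_i] ≤ Σ_i P[A_i] ≤ 11·p = 11·(1/231) = 1/21.
Numerically: 1/21 ≈ 0.0476.
Is 1/21 < 1? YES.
Since P[∪ A_i] ≤ 1/21 < 1, the complement has P[∩ A_i^c] ≥ 1 − 1/21 = 20/21 > 0, so some outcome avoids every A_i.

11·p = 1/21 ≈ 0.0476; existence CERTIFIED by the union bound.


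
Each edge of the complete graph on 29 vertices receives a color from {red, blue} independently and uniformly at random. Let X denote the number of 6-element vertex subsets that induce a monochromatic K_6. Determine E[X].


Let X = Σ_S X_S over the C(29, 6) = 475020 subsets S of size 6, where X_S = 1 if the K_6 on S is monochromatic.
For a fixed S, the K_6 on S has C(6, 2) = 15 edges. P[all 15 edges red] = (1/2)^15, and likewise for blue, so P[monochromatic] = 2·(1/2)^15 = 2^{1 − 15} = 1/16384.
By linearity: E[X] = C(29, 6) · 2^{1 − 15} = 475020 · 1/16384 = 118755/4096.
Numerically: E[X] ≈ 28.993.

E[X] = C(29,6)·2^(1−C(6,2)) = 118755/4096 ≈ 28.993.


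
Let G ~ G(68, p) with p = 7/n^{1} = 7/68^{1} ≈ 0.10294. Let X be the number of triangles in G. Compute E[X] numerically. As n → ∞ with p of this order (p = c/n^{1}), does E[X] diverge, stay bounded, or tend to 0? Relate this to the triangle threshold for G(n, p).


Number of potential triangles: C(68, 3) = 50116.
Each occurs with probability p³ ≈ (0.10294)³ ≈ 1.0908559e-03.
By linearity: E[X] = C(68, 3)·p³ ≈ 50116 · 1.0908559e-03 ≈ 54.66933.
Here α = 1, so p = 7/n is exactly at the triangle threshold p ~ 1/n. Asymptotically E[X] → c³/6 = 7³/6 = 343/6 ≈ 57.16667, a bounded constant. In this regime the triangle count is asymptotically Poisson(c³/6).

E[X] ≈ 54.66933; in regime p = Θ(1/n^{1}) E[X] stays bounded (at the triangle threshold p ~ 1/n).


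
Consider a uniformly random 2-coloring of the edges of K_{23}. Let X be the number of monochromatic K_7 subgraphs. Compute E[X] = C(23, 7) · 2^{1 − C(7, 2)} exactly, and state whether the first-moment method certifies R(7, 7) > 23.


E[X] = C(23, 7) · 2^{1 − 21} = 245157 · 2^{−20} = 245157/1048576.
As a reduced fraction: E[X] = 245157/1048576 ≈ 0.233800.
Is E[X] < 1? YES.
Since E[X] < 1, there exists a 2-coloring of K_{23} with no monochromatic K_7; hence R(7, 7) > 23.

E[X] = 245157/1048576 ≈ 0.233800; E[X] < 1, so R(7, 7) > 23.


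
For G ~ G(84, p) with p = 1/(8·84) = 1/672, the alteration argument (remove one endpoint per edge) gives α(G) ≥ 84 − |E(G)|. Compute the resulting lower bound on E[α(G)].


E[|E(G)|] = C(84, 2)·p = 3486 · (1/672) = 83/16.
E[α(G)] ≥ n − E[|E(G)|] = 84 − 83/16 = 1261/16.
Numerically: ≈ 78.812.
(This is only a lower bound; the true E[α(G)] may be larger.)

E[α(G)] ≥ 1261/16 ≈ 78.812.


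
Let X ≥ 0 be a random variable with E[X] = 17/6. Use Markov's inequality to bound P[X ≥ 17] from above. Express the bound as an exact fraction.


μ = E[X] = 17/6, a = 17.
Markov: P[X ≥ 17] ≤ μ/a = (17/6)/17 = 1/6.
Numerically: ≈ 0.167.
(Since a = 17 > μ = 2.833, the bound 1/6 is < 1 and informative.)

P[X ≥ 17] ≤ 1/6 ≈ 0.167.


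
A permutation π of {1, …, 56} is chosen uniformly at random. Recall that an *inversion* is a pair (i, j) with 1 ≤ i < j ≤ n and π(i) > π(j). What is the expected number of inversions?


Write X = Σ X_I over the C(56, 2) = 1540 pairs i < j, with X_I the indicator of one inversion.
There are 1540 indicators.
For each fixed pair i < j, the values π(i) and π(j) are two distinct elements of {1, …, 56} in uniformly random order; by symmetry P[π(i) > π(j)] = 1/2.
By linearity: E[X] = 1540 · (1/2) = C(56, 2) · (1/2) = 1540/2 = 770 ≈ 770.0000.

E[X] = 770 = 770.0000.


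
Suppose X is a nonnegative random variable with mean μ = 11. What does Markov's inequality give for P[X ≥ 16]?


μ = E[X] = 11, a = 16.
Markov: P[X ≥ 16] ≤ μ/a = (11)/16 = 11/16.
Numerically: ≈ 0.6875.
(Since a = 16 > μ = 11.0000, the bound 11/16 is < 1 and informative.)

P[X ≥ 16] ≤ 11/16 ≈ 0.6875.


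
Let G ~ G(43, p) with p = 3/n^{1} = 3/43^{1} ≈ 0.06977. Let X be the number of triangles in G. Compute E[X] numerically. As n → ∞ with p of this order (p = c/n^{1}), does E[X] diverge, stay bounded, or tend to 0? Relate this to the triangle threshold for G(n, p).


Number of potential triangles: C(43, 3) = 12341.
Each occurs with probability p³ ≈ (0.06977)³ ≈ 3.395927e-04.
By linearity: E[X] = C(43, 3)·p³ ≈ 12341 · 3.395927e-04 ≈ 4.1909.
Here α = 1, so p = 3/n is exactly at the triangle threshold p ~ 1/n. Asymptotically E[X] → c³/6 = 3³/6 = 9/2 ≈ 4.5000, a bounded constant. In this regime the triangle count is asymptotically Poisson(c³/6).

E[X] ≈ 4.1909; in regime p = Θ(1/n^{1}) E[X] stays bounded (at the triangle threshold p ~ 1/n).


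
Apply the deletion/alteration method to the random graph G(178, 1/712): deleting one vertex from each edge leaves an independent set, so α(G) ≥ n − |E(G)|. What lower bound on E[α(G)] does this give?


E[|E(G)|] = C(178, 2)·p = 15753 · (1/712) = 177/8.
E[α(G)] ≥ n − E[|E(G)|] = 178 − 177/8 = 1247/8.
Numerically: ≈ 155.8750.
(This is only a lower bound; the true E[α(G)] may be larger.)

E[α(G)] ≥ 1247/8 ≈ 155.8750.


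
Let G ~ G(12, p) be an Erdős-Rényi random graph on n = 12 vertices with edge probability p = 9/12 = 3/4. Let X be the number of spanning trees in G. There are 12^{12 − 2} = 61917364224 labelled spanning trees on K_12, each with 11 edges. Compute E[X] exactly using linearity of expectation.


K_12 has 12^{12 − 2} = 61917364224 labelled spanning trees.
For each such spanning tree H, let X_H = 1 if all 11 edges of H are present in G. Then P[X_H = 1] = p^{11} = (3/4)^{11} = 177147/4194304.
By linearity: E[X] = Σ_H E[X_H] = 61917364224 · p^{11} = 61917364224 · 177147/4194304 = 10460353203/4.
Numerically: E[X] ≈ 2.615e+09.

E[X] = 61917364224 · (3/4)^{11} = 10460353203/4 ≈ 2.615e+09.


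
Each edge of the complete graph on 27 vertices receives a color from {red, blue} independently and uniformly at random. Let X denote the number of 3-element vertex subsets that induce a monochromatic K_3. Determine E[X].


Let X = Σ_S X_S over the C(27, 3) = 2925 subsets S of size 3, where X_S = 1 if the K_3 on S is monochromatic.
For a fixed S, the K_3 on S has C(3, 2) = 3 edges. P[all 3 edges red] = (1/2)^3, and likewise for blue, so P[monochromatic] = 2·(1/2)^3 = 2^{1 − 3} = 1/4.
Summing: E[X] = C(27, 3) · 2^{1 − 3} = 2925 · 1/4 = 2925/4.
Numerically: E[X] ≈ 731.250000.

E[X] = C(27,3)·2^(1−C(3,2)) = 2925/4 ≈ 731.250000.


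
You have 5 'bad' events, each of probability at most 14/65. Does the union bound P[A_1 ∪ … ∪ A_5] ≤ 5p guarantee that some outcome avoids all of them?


Union bound: P[∪_{i=1}^{5} A_i] ≤ Σ_i P[A_i] ≤ 5·p = 5·(14/65) = 14/13.
Numerically: 14/13 ≈ 1.0769231.
Is 14/13 < 1? NO.
Since the bound 14/13 is ≥ 1, the union bound is uninformative here; it does NOT by itself certify existence.

5·p = 14/13 ≈ 1.0769231; existence NOT certified by the union bound.


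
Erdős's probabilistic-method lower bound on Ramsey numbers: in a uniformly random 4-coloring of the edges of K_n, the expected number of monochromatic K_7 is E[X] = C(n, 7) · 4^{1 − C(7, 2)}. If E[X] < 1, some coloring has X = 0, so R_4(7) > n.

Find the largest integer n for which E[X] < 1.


We need C(n, 7) · 4^{1 − 21} < 1, i.e. C(n, 7) < 4^{21 − 1} = 1099511627776.
Check values of n near the boundary:
  n = 176: C(176, 7) = 919790691600; 919790691600 < 1099511627776? YES
  n = 177: C(177, 7) = 957664425960; 957664425960 < 1099511627776? YES
  n = 178: C(178, 7) = 996867063280; 996867063280 < 1099511627776? YES
  n = 179: C(179, 7) = 1037437234460; 1037437234460 < 1099511627776? YES
  n = 180: C(180, 7) = 1079414463600; 1079414463600 < 1099511627776? YES
  n = 181: C(181, 7) = 1122839183400; 1122839183400 < 1099511627776? NO
  n = 182: C(182, 7) = 1167752750736; 1167752750736 < 1099511627776? NO
  n = 183: C(183, 7) = 1214197462413; 1214197462413 < 1099511627776? NO
The largest n with C(n, 7) < 1099511627776 is n = 180 (where E[X] = 67463403975/68719476736 ≈ 0.982). Hence R_4(7) > 180, i.e. R_4(7) ≥ 181.

Largest n = 180; hence R_4(7) > 180.


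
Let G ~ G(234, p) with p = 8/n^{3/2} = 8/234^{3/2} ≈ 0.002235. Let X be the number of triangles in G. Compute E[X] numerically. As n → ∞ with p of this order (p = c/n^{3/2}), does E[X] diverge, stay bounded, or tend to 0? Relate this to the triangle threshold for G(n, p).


Number of potential triangles: C(234, 3) = 2108184.
Each occurs with probability p³ ≈ (0.002235)³ ≈ 1.116345e-08.
By linearity: E[X] = C(234, 3)·p³ ≈ 2108184 · 1.116345e-08 ≈ 0.0235.
Since α = 3/2 > 1, p = c/n^{3/2} = o(1/n) is below the triangle threshold p ~ 1/n. Asymptotically E[X] ~ (c³/6)·n^{3(1−α)} = (8³/6)·n^{-1.5} → 0, so by Markov's inequality G has no triangles w.h.p.

E[X] ≈ 0.0235; in regime p = Θ(1/n^{3/2}) E[X] tends to 0 (below the triangle threshold p ~ 1/n).


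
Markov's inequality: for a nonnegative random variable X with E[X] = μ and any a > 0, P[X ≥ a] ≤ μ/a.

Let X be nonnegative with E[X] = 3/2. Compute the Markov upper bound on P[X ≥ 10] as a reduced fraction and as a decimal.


μ = E[X] = 3/2, a = 10.
Markov: P[X ≥ 10] ≤ μ/a = (3/2)/10 = 3/20.
Numerically: ≈ 0.1500.
(Since a = 10 > μ = 1.5000, the bound 3/20 is < 1 and informative.)

P[X ≥ 10] ≤ 3/20 ≈ 0.1500.


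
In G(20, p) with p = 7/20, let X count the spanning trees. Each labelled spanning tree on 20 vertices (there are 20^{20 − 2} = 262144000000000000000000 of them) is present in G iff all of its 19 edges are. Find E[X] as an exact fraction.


K_20 has 20^{20 − 2} = 262144000000000000000000 labelled spanning trees.
For each such spanning tree H, let X_H = 1 if all 19 edges of H are present in G. Then P[X_H = 1] = p^{19} = (7/20)^{19} = 11398895185373143/5242880000000000000000000.
By linearity: E[X] = Σ_H E[X_H] = 262144000000000000000000 · p^{19} = 262144000000000000000000 · 11398895185373143/5242880000000000000000000 = 11398895185373143/20.
Numerically: E[X] ≈ 5.7e+14.

E[X] = 262144000000000000000000 · (7/20)^{19} = 11398895185373143/20 ≈ 5.7e+14.


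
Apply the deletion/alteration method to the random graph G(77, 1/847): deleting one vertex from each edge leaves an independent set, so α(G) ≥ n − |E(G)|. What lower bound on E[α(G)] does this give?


E[|E(G)|] = C(77, 2)·p = 2926 · (1/847) = 38/11.
E[α(G)] ≥ n − E[|E(G)|] = 77 − 38/11 = 809/11.
Numerically: ≈ 73.545.
(This is only a lower bound; the true E[α(G)] may be larger.)

E[α(G)] ≥ 809/11 ≈ 73.545.


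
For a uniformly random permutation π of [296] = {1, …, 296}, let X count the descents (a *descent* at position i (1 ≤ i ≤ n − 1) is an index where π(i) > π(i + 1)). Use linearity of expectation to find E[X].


Write X = Σ X_I over i = 1, …, 295, with X_I the indicator of one descent.
There are 295 indicators.
For each fixed i, the pair (π(i), π(i+1)) is a uniformly random ordered pair of distinct values from {1, …, 296}; by symmetry P[π(i) > π(i+1)] = 1/2.
By linearity: E[X] = 295 · (1/2) = (296 − 1) · (1/2) = 295/2 ≈ 147.500000.

E[X] = 295/2 = 147.500000.


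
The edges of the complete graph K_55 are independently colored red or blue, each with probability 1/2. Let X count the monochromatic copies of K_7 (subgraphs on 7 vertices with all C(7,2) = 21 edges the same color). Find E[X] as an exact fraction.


Let X = Σ_S X_S over the C(55, 7) = 202927725 subsets S of size 7, where X_S = 1 if the K_7 on S is monochromatic.
For a fixed S, the K_7 on S has C(7, 2) = 21 edges. P[all 21 edges red] = (1/2)^21, and likewise for blue, so P[monochromatic] = 2·(1/2)^21 = 2^{1 − 21} = 1/1048576.
Summing: E[X] = C(55, 7) · 2^{1 − 21} = 202927725 · 1/1048576 = 202927725/1048576.
Numerically: E[X] ≈ 193.527.

E[X] = C(55,7)·2^(1−C(7,2)) = 202927725/1048576 ≈ 193.527.


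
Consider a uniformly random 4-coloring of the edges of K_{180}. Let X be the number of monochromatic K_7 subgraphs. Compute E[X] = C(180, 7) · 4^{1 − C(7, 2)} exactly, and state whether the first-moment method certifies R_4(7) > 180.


E[X] = C(180, 7) · 4^{1 − 21} = 1079414463600 · 4^{−20} = 1079414463600/1099511627776.
As a reduced fraction: E[X] = 67463403975/68719476736 ≈ 0.981722.
Is E[X] < 1? YES.
Since E[X] < 1, there exists a 4-coloring of K_{180} with no monochromatic K_7; hence R_4(7) > 180.

E[X] = 67463403975/68719476736 ≈ 0.981722; E[X] < 1, so R_4(7) > 180.


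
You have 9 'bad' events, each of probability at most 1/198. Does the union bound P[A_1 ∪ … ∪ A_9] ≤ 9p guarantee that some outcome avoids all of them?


Union bound: P[∪_{i=1}^{9} A_i] ≤ Σ_i P[A_i] ≤ 9·p = 9·(1/198) = 1/22.
Numerically: 1/22 ≈ 0.04545.
Is 1/22 < 1? YES.
Since P[∪ A_i] ≤ 1/22 < 1, the complement has P[∩ A_i^c] ≥ 1 − 1/22 = 21/22 > 0, so some outcome avoids every A_i.

9·p = 1/22 ≈ 0.04545; existence CERTIFIED by the union bound.
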